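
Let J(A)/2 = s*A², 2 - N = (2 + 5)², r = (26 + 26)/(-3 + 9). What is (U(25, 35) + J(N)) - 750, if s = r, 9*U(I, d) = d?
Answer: 337889/9 ≈ 37543.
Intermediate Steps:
U(I, d) = d/9
r = 26/3 (r = 52/6 = 52*(⅙) = 26/3 ≈ 8.6667)
N = -47 (N = 2 - (2 + 5)² = 2 - 1*7² = 2 - 1*49 = 2 - 49 = -47)
s = 26/3 ≈ 8.6667
J(A) = 52*A²/3 (J(A) = 2*(26*A²/3) = 52*A²/3)
(U(25, 35) + J(N)) - 750 = ((⅑)*35 + (52/3)*(-47)²) - 750 = (35/9 + (52/3)*2209) - 750 = (35/9 + 114868/3) - 750 = 344639/9 - 750 = 337889/9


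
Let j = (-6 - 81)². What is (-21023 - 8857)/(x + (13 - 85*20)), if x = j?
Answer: -14940/2941 ≈ -5.0799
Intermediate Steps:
j = 7569 (j = (-87)² = 7569)
x = 7569
(-21023 - 8857)/(x + (13 - 85*20)) = (-21023 - 8857)/(7569 + (13 - 85*20)) = -29880/(7569 + (13 - 1700)) = -29880/(7569 - 1687) = -29880/5882 = -29880*1/5882 = -14940/2941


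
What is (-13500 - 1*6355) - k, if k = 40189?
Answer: -60044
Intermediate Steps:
(-13500 - 1*6355) - k = (-13500 - 1*6355) - 1*40189 = (-13500 - 6355) - 40189 = -19855 - 40189 = -60044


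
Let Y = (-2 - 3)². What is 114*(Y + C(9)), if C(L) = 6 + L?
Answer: 4560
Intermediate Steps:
Y = 25 (Y = (-5)² = 25)
114*(Y + C(9)) = 114*(25 + (6 + 9)) = 114*(25 + 15) = 114*40 = 4560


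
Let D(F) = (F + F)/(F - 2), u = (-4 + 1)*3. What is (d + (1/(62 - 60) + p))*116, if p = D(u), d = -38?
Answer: -45762/11 ≈ -4160.2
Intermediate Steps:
u = -9 (u = -3*3 = -9)
D(F) = 2*F/(-2 + F) (D(F) = (2*F)/(-2 + F) = 2*F/(-2 + F))
p = 18/11 (p = 2*(-9)/(-2 - 9) = 2*(-9)/(-11) = 2*(-9)*(-1/11) = 18/11 ≈ 1.6364)
(d + (1/(62 - 60) + p))*116 = (-38 + (1/(62 - 60) + 18/11))*116 = (-38 + (1/2 + 18/11))*116 = (-38 + 47/22)*116 = -789/22*116 = -45762/11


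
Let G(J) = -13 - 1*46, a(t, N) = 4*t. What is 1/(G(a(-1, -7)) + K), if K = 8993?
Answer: 1/8934 ≈ 0.00011193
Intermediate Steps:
G(J) = -59 (G(J) = -13 - 46 = -59)
1/(G(a(-1, -7)) + K) = 1/(-59 + 8993) = 1/8934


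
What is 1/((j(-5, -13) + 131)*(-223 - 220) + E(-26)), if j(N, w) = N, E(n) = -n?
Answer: -1/55792 ≈ -1.7924e-5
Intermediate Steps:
1/((j(-5, -13) + 131)*(-223 - 220) + E(-26)) = 1/((-5 + 131)*(-223 - 220) - 1*(-26)) = 1/(126*(-443) + 26) = 1/(-55818 + 26) = 1/(-55792) = -1/55792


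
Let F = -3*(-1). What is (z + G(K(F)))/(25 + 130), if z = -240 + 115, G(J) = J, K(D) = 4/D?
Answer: -371/465 ≈ -0.79785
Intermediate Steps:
F = 3
z = -125
(z + G(K(F)))/(25 + 130) = (-125 + 4/3)/(25 + 130) = (-125 + 4*(1/3))/155 = (-125 + 4/3)*(1/155) = -371/3*1/155 = -371/465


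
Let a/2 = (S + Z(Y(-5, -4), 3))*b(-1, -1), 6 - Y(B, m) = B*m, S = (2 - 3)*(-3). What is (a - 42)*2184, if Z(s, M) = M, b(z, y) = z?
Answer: -117936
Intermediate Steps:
S = 3 (S = -1*(-3) = 3)
Y(B, m) = 6 - B*m
a = -12 (a = 2*((3 + 3)*(-1)) = 2*(6*(-1)) = 2*(-6) = -12)
(a - 42)*2184 = (-12 - 42)*2184 = -54*2184 = -117936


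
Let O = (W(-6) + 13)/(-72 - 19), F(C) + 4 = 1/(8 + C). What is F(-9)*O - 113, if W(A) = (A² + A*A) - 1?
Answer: -1409/13 ≈ -108.38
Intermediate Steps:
W(A) = -1 + 2*A² (W(A) = (A² + A²) - 1 = 2*A² - 1 = -1 + 2*A²)
F(C) = -4 + 1/(8 + C)
O = -12/13 (O = ((-1 + 2*(-6)²) + 13)/(-72 - 19) = ((-1 + 2*36) + 13)/(-91) = ((-1 + 72) + 13)*(-1/91) = (71 + 13)*(-1/91) = 84*(-1/91) = -12/13 ≈ -0.92308)
F(-9)*O - 113 = ((-31 - 4*(-9))/(8 - 9))*(-12/13) - 113 = ((-31 + 36)/(-1))*(-12/13) - 113 = -1*5*(-12/13) - 113 = -5*(-12/13) - 113 = 60/13 - 113 = -1409/13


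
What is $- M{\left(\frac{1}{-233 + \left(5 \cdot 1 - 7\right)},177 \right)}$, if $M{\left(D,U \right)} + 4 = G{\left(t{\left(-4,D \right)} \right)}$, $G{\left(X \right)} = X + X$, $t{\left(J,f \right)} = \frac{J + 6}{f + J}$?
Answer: $\frac{4704}{941} \approx 4.9989$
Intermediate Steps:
$t{\left(J,f \right)} = \frac{6 + J}{J + f}$
$G{\left(X \right)} = 2 X$
$M{\left(D,U \right)} = -4 + \frac{4}{-4 + D}$ ($M{\left(D,U \right)} = -4 + 2 \frac{6 - 4}{-4 + D} = -4 + 2 \frac{1}{-4 + D} 2 = -4 + 2 \frac{2}{-4 + D} = -4 + \frac{4}{-4 + D}$)
$- M{\left(\frac{1}{-233 + \left(5 \cdot 1 - 7\right)},177 \right)} = - \frac{4 \left(5 - \frac{1}{-233 + \left(5 \cdot 1 - 7\right)}\right)}{-4 + \frac{1}{-233 + \left(5 \cdot 1 - 7\right)}} = - \frac{4 \left(5 - \frac{1}{-233 + \left(5 - 7\right)}\right)}{-4 + \frac{1}{-233 + \left(5 - 7\right)}} = - \frac{4 \left(5 - \frac{1}{-233 - 2}\right)}{-4 + \frac{1}{-233 - 2}} = - \frac{4 \left(5 - \frac{1}{-235}\right)}{-4 + \frac{1}{-235}} = - \frac{4 \left(5 - - \frac{1}{235}\right)}{-4 - \frac{1}{235}} = - \frac{4 \left(5 + \frac{1}{235}\right)}{- \frac{941}{235}} = - \frac{4 \left(-235\right) 1176}{941 \cdot 235} = \left(-1\right) \left(- \frac{4704}{941}\right) = \frac{4704}{941}$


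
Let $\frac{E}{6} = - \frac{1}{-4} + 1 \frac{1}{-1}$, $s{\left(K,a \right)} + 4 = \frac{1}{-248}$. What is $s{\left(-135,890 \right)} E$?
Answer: $\frac{8937}{496} \approx 18.018$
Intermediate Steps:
$s{\left(K,a \right)} = - \frac{993}{248}$ ($s{\left(K,a \right)} = -4 + \frac{1}{-248} = -4 - \frac{1}{248} = - \frac{993}{248}$)
$E = - \frac{9}{2}$ ($E = 6 \left(- \frac{1}{-4} + 1 \frac{1}{-1}\right) = 6 \left(\left(-1\right) \left(- \frac{1}{4}\right) + 1 \left(-1\right)\right) = 6 \left(\frac{1}{4} - 1\right) = 6 \left(- \frac{3}{4}\right) = - \frac{9}{2} \approx -4.5$)
$s{\left(-135,890 \right)} E = \left(- \frac{993}{248}\right) \left(- \frac{9}{2}\right) = \frac{8937}{496}$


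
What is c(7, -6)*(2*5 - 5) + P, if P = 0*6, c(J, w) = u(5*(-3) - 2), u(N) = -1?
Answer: -5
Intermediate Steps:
c(J, w) = -1
P = 0
c(7, -6)*(2*5 - 5) + P = -(2*5 - 5) + 0 = -(10 - 5) + 0 = -1*5 + 0 = -5 + 0 = -5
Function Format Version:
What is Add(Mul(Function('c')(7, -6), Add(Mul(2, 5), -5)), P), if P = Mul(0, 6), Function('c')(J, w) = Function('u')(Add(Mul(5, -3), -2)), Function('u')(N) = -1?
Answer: -5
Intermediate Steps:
Function('c')(J, w) = -1
P = 0
Add(Mul(Function('c')(7, -6), Add(Mul(2, 5), -5)), P) = Add(Mul(-1, Add(Mul(2, 5), -5)), 0) = Add(Mul(-1, Add(10, -5)), 0) = Add(Mul(-1, 5), 0) = Add(-5, 0) = -5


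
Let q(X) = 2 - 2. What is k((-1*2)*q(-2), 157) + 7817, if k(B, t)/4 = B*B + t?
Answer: 8445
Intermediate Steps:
q(X) = 0
k(B, t) = 4*t + 4*B**2 (k(B, t) = 4*(B*B + t) = 4*(B**2 + t) = 4*(t + B**2) = 4*t + 4*B**2)
k((-1*2)*q(-2), 157) + 7817 = (4*157 + 4*(-1*2*0)**2) + 7817 = (628 + 4*(-2*0)**2) + 7817 = (628 + 4*0**2) + 7817 = (628 + 4*0) + 7817 = (628 + 0) + 7817 = 628 + 7817 = 8445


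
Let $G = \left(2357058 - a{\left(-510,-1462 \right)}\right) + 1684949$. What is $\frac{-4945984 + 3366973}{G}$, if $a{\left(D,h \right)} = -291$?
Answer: $- \frac{1579011}{4042298} \approx -0.39062$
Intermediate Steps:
$G = 4042298$ ($G = \left(2357058 - -291\right) + 1684949 = \left(2357058 + 291\right) + 1684949 = 2357349 + 1684949 = 4042298$)
$\frac{-4945984 + 3366973}{G} = \frac{-4945984 + 3366973}{4042298} = \left(-1579011\right) \frac{1}{4042298} = - \frac{1579011}{4042298}$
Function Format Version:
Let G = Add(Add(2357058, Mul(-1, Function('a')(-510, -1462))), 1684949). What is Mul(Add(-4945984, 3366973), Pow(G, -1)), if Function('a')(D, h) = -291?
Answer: Rational(-1579011, 4042298) ≈ -0.39062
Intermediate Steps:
G = 4042298 (G = Add(Add(2357058, Mul(-1, -291)), 1684949) = Add(Add(2357058, 291), 1684949) = Add(2357349, 1684949) = 4042298)
Mul(Add(-4945984, 3366973), Pow(G, -1)) = Mul(Add(-4945984, 3366973), Pow(4042298, -1)) = Mul(-1579011, Rational(1, 4042298)) = Rational(-1579011, 4042298)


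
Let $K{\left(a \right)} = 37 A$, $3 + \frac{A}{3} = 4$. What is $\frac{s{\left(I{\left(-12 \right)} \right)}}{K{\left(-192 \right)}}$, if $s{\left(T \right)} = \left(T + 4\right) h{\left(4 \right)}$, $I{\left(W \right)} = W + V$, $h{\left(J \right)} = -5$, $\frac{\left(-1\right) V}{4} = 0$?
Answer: $\frac{40}{111} \approx 0.36036$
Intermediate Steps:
$V = 0$ ($V = \left(-4\right) 0 = 0$)
$A = 3$ ($A = -9 + 3 \cdot 4 = -9 + 12 = 3$)
$K{\left(a \right)} = 111$ ($K{\left(a \right)} = 37 \cdot 3 = 111$)
$I{\left(W \right)} = W$ ($I{\left(W \right)} = W + 0 = W$)
$s{\left(T \right)} = -20 - 5 T$ ($s{\left(T \right)} = \left(T + 4\right) \left(-5\right) = \left(4 + T\right) \left(-5\right) = -20 - 5 T$)
$\frac{s{\left(I{\left(-12 \right)} \right)}}{K{\left(-192 \right)}} = \frac{-20 - -60}{111} = \left(-20 + 60\right) \frac{1}{111} = 40 \cdot \frac{1}{111} = \frac{40}{111}$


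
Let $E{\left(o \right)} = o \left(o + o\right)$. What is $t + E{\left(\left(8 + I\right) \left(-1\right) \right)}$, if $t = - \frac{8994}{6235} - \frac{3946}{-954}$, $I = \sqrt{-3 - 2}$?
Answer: $\frac{358954727}{2974095} + 32 i \sqrt{5} \approx 120.69 + 71.554 i$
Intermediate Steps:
$I = i \sqrt{5}$ ($I = \sqrt{-5} = i \sqrt{5} \approx 2.2361 i$)
$t = \frac{8011517}{2974095}$ ($t = \left(-8994\right) \frac{1}{6235} - - \frac{1973}{477} = - \frac{8994}{6235} + \frac{1973}{477} = \frac{8011517}{2974095} \approx 2.6938$)
$E{\left(o \right)} = 2 o^{2}$ ($E{\left(o \right)} = o 2 o = 2 o^{2}$)
$t + E{\left(\left(8 + I\right) \left(-1\right) \right)} = \frac{8011517}{2974095} + 2 \left(\left(8 + i \sqrt{5}\right) \left(-1\right)\right)^{2} = \frac{8011517}{2974095} + 2 \left(-8 - i \sqrt{5}\right)^{2}$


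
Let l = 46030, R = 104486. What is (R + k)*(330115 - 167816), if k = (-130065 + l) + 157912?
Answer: 28948136537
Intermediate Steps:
k = 73877 (k = (-130065 + 46030) + 157912 = -84035 + 157912 = 73877)
(R + k)*(330115 - 167816) = (104486 + 73877)*(330115 - 167816) = 178363*162299 = 28948136537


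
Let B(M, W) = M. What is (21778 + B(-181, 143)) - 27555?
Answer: -5958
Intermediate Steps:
(21778 + B(-181, 143)) - 27555 = (21778 - 181) - 27555 = 21597 - 27555 = -5958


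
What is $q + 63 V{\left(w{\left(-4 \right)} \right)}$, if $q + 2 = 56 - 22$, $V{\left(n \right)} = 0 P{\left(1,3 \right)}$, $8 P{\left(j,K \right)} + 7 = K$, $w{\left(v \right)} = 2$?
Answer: $32$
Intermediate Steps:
$P{\left(j,K \right)} = - \frac{7}{8} + \frac{K}{8}$
$V{\left(n \right)} = 0$ ($V{\left(n \right)} = 0 \left(- \frac{7}{8} + \frac{1}{8} \cdot 3\right) = 0 \left(- \frac{7}{8} + \frac{3}{8}\right) = 0 \left(- \frac{1}{2}\right) = 0$)
$q = 32$ ($q = -2 + \left(56 - 22\right) = -2 + 34 = 32$)
$q + 63 V{\left(w{\left(-4 \right)} \right)} = 32 + 63 \cdot 0 = 32 + 0 = 32$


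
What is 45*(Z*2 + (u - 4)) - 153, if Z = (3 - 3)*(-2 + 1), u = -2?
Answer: -423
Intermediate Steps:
Z = 0 (Z = 0*(-1) = 0)
45*(Z*2 + (u - 4)) - 153 = 45*(0*2 + (-2 - 4)) - 153 = 45*(0 - 6) - 153 = 45*(-6) - 153 = -270 - 153 = -423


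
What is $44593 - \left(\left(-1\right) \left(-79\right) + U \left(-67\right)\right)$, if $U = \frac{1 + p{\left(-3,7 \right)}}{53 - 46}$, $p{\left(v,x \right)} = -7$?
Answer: $\frac{311196}{7} \approx 44457.0$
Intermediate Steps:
$U = - \frac{6}{7}$ ($U = \frac{1 - 7}{53 - 46} = - \frac{6}{7} \approx -0.85714$)
$44593 - \left(\left(-1\right) \left(-79\right) + U \left(-67\right)\right) = 44593 - \left(\left(-1\right) \left(-79\right) - - \frac{402}{7}\right) = 44593 - \left(79 + \frac{402}{7}\right) = 44593 - \frac{955}{7} = \frac{311196}{7}$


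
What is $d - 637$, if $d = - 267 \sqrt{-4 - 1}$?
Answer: $-637 - 267 i \sqrt{5} \approx -637.0 - 597.03 i$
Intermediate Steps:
$d = - 267 i \sqrt{5}$ ($d = - 267 \sqrt{-5} = - 267 i \sqrt{5} \approx - 597.03 i$)
$d - 637 = - 267 i \sqrt{5} - 637 = -637 - 267 i \sqrt{5}$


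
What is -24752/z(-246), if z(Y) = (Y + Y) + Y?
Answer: 12376/369 ≈ 33.539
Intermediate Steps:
z(Y) = 3*Y (z(Y) = 2*Y + Y = 3*Y)
-24752/z(-246) = -24752/(3*(-246)) = -24752/(-738) = -24752*(-1/738) = 12376/369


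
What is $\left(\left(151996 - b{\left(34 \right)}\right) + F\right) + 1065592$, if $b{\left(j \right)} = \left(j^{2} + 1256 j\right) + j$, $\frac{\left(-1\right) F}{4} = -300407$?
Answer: $2375322$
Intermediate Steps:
$F = 1201628$ ($F = \left(-4\right) \left(-300407\right) = 1201628$)
$b{\left(j \right)} = j^{2} + 1257 j$
$\left(\left(151996 - b{\left(34 \right)}\right) + F\right) + 1065592 = \left(\left(151996 - 34 \left(1257 + 34\right)\right) + 1201628\right) + 1065592 = \left(\left(151996 - 34 \cdot 1291\right) + 1201628\right) + 1065592 = \left(\left(151996 - 43894\right) + 1201628\right) + 1065592 = \left(108102 + 1201628\right) + 1065592 = 1309730 + 1065592 = 2375322$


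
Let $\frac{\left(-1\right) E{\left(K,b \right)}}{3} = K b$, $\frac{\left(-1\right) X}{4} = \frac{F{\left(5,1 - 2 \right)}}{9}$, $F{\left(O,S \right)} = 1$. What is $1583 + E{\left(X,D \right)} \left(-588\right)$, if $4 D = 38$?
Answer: $-5865$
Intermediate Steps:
$D = \frac{19}{2}$ ($D = \frac{1}{4} \cdot 38 = \frac{19}{2} \approx 9.5$)
$X = - \frac{4}{9}$ ($X = - 4 \cdot 1 \cdot \frac{1}{9} = \left(-4\right) \frac{1}{9} = - \frac{4}{9} \approx -0.44444$)
$E{\left(K,b \right)} = - 3 K b$
$1583 + E{\left(X,D \right)} \left(-588\right) = 1583 + \left(-3\right) \left(- \frac{4}{9}\right) \frac{19}{2} \left(-588\right) = 1583 + \frac{38}{3} \left(-588\right) = 1583 - 7448 = -5865$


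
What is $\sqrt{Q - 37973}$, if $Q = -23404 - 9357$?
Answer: $i \sqrt{70734} \approx 265.96 i$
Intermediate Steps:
$Q = -32761$
$\sqrt{Q - 37973} = \sqrt{-32761 - 37973} = \sqrt{-70734} = i \sqrt{70734}$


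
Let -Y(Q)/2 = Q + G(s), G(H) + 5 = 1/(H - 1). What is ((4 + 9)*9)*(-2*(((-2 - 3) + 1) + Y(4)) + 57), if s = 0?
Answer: 6669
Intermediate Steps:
G(H) = -5 + 1/(-1 + H) (G(H) = -5 + 1/(H - 1) = -5 + 1/(-1 + H))
Y(Q) = 12 - 2*Q (Y(Q) = -2*(Q + (6 - 5*0)/(-1 + 0)) = -2*(Q + (6 + 0)/(-1)) = -2*(Q - 1*6) = -2*(Q - 6) = -2*(-6 + Q) = 12 - 2*Q)
((4 + 9)*9)*(-2*(((-2 - 3) + 1) + Y(4)) + 57) = ((4 + 9)*9)*(-2*(((-2 - 3) + 1) + (12 - 2*4)) + 57) = (13*9)*(-2*((-5 + 1) + (12 - 8)) + 57) = 117*(-2*(-4 + 4) + 57) = 117*(-2*0 + 57) = 117*(0 + 57) = 117*57 = 6669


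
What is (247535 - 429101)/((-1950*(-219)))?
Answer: -10087/23725 ≈ -0.42516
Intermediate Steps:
(247535 - 429101)/((-1950*(-219))) = -181566/427050 = -181566*1/427050 = -10087/23725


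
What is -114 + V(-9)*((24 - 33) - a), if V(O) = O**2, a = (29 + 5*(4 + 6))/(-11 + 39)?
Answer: -30003/28 ≈ -1071.5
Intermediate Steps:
a = 79/28 (a = (29 + 5*10)/28 = (29 + 50)*(1/28) = 79*(1/28) = 79/28 ≈ 2.8214)
-114 + V(-9)*((24 - 33) - a) = -114 + (-9)**2*((24 - 33) - 1*79/28) = -114 + 81*(-9 - 79/28) = -114 + 81*(-331/28) = -114 - 26811/28 = -30003/28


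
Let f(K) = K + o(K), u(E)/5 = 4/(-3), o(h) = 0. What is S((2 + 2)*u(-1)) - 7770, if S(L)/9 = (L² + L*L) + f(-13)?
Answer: 4913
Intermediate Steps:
u(E) = -20/3 (u(E) = 5*(4/(-3)) = 5*(4*(-⅓)) = 5*(-4/3) = -20/3)
f(K) = K (f(K) = K + 0 = K)
S(L) = -117 + 18*L² (S(L) = 9*((L² + L*L) - 13) = 9*((L² + L²) - 13) = 9*(2*L² - 13) = 9*(-13 + 2*L²) = -117 + 18*L²)
S((2 + 2)*u(-1)) - 7770 = (-117 + 18*((2 + 2)*(-20/3))²) - 7770 = (-117 + 18*(4*(-20/3))²) - 7770 = (-117 + 18*(-80/3)²) - 7770 = (-117 + 18*(6400/9)) - 7770 = (-117 + 12800) - 7770 = 12683 - 7770 = 4913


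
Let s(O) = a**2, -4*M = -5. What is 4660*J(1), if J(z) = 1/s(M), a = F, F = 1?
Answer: 4660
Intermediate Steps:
M = 5/4 (M = -1/4*(-5) = 5/4 ≈ 1.2500)
a = 1
s(O) = 1 (s(O) = 1**2 = 1)
J(z) = 1 (J(z) = 1/1 = 1)
4660*J(1) = 4660*1 = 4660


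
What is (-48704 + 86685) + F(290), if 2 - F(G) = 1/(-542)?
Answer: 20586787/542 ≈ 37983.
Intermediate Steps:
F(G) = 1085/542 (F(G) = 2 - 1/(-542) = 2 - 1*(-1/542) = 2 + 1/542 = 1085/542)
(-48704 + 86685) + F(290) = (-48704 + 86685) + 1085/542 = 37981 + 1085/542 = 20586787/542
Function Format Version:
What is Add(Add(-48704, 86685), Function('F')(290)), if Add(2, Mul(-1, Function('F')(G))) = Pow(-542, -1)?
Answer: Rational(20586787, 542) ≈ 37983.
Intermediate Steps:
Function('F')(G) = Rational(1085, 542) (Function('F')(G) = Add(2, Mul(-1, Pow(-542, -1))) = Add(2, Mul(-1, Rational(-1, 542))) = Add(2, Rational(1, 542)) = Rational(1085, 542))
Add(Add(-48704, 86685), Function('F')(290)) = Add(Add(-48704, 86685), Rational(1085, 542)) = Add(37981, Rational(1085, 542)) = Rational(20586787, 542)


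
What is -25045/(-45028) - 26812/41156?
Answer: -44134679/463293092 ≈ -0.095263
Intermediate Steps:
-25045/(-45028) - 26812/41156 = -25045*(-1/45028) - 26812*1/41156 = 25045/45028 - 6703/10289 = -44134679/463293092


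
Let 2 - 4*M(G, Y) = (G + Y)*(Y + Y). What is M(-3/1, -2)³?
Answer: -729/8 ≈ -91.125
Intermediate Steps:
M(G, Y) = ½ - Y*(G + Y)/2 (M(G, Y) = ½ - (G + Y)*(Y + Y)/4 = ½ - (G + Y)*2*Y/4 = ½ - Y*(G + Y)/2)
M(-3/1, -2)³ = (½ - ½*(-2)² - ½*(-3/1)*(-2))³ = (½ - ½*4 - ½*(-3*1)*(-2))³ = (½ - 2 - ½*(-3)*(-2))³ = (½ - 2 - 3)³ = (-9/2)³ = -729/8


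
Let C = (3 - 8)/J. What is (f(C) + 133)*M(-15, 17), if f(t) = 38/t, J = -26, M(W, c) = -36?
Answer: -59508/5 ≈ -11902.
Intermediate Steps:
C = 5/26 (C = (3 - 8)/(-26) = -5*(-1/26) = 5/26 ≈ 0.19231)
(f(C) + 133)*M(-15, 17) = (38/(5/26) + 133)*(-36) = (38*(26/5) + 133)*(-36) = (988/5 + 133)*(-36) = (1653/5)*(-36) = -59508/5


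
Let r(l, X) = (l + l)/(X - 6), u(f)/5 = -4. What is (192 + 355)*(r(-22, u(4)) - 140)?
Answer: -983506/13 ≈ -75654.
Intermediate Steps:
u(f) = -20 (u(f) = 5*(-4) = -20)
r(l, X) = 2*l/(-6 + X) (r(l, X) = (2*l)/(-6 + X) = 2*l/(-6 + X))
(192 + 355)*(r(-22, u(4)) - 140) = (192 + 355)*(2*(-22)/(-6 - 20) - 140) = 547*(2*(-22)/(-26) - 140) = 547*(2*(-22)*(-1/26) - 140) = 547*(22/13 - 140) = 547*(-1798/13) = -983506/13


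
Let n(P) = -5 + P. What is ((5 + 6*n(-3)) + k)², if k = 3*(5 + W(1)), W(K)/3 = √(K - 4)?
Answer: 541 - 504*I*√3 ≈ 541.0 - 872.95*I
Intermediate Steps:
W(K) = 3*√(-4 + K) (W(K) = 3*√(K - 4) = 3*√(-4 + K))
k = 15 + 9*I*√3 (k = 3*(5 + 3*√(-4 + 1)) = 3*(5 + 3*√(-3)) = 3*(5 + 3*(I*√3)) = 3*(5 + 3*I*√3) = 15 + 9*I*√3 ≈ 15.0 + 15.588*I)
((5 + 6*n(-3)) + k)² = ((5 + 6*(-5 - 3)) + (15 + 9*I*√3))² = ((5 + 6*(-8)) + (15 + 9*I*√3))² = ((5 - 48) + (15 + 9*I*√3))² = (-43 + (15 + 9*I*√3))² = (-28 + 9*I*√3)²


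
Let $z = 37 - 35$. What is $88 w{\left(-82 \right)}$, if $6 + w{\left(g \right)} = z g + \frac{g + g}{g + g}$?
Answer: $-14872$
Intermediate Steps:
$z = 2$
$w{\left(g \right)} = -5 + 2 g$ ($w{\left(g \right)} = -6 + \left(2 g + \frac{g + g}{g + g}\right) = -6 + \left(2 g + \frac{2 g}{2 g}\right) = -6 + \left(2 g + 2 g \frac{1}{2 g}\right) = -6 + \left(2 g + 1\right) = -6 + \left(1 + 2 g\right) = -5 + 2 g$)
$88 w{\left(-82 \right)} = 88 \left(-5 + 2 \left(-82\right)\right) = 88 \left(-5 - 164\right) = 88 \left(-169\right) = -14872$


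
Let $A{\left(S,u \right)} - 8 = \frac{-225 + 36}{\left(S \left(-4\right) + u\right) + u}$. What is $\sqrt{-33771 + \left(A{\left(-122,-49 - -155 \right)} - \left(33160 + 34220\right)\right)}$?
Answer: $\frac{i \sqrt{10114327}}{10} \approx 318.03 i$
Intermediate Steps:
$A{\left(S,u \right)} = 8 - \frac{189}{- 4 S + 2 u}$ ($A{\left(S,u \right)} = 8 + \frac{-225 + 36}{\left(S \left(-4\right) + u\right) + u} = 8 - \frac{189}{\left(- 4 S + u\right) + u} = 8 - \frac{189}{\left(u - 4 S\right) + u} = 8 - \frac{189}{- 4 S + 2 u}$)
$\sqrt{-33771 + \left(A{\left(-122,-49 - -155 \right)} - \left(33160 + 34220\right)\right)} = \sqrt{-33771 + \left(\frac{189 - 16 \left(-49 - -155\right) + 32 \left(-122\right)}{2 \left(- (-49 - -155) + 2 \left(-122\right)\right)} - \left(33160 + 34220\right)\right)} = \sqrt{-33771 - \left(67380 - \frac{189 - 16 \left(-49 + 155\right) - 3904}{2 \left(- (-49 + 155) - 244\right)}\right)} = \sqrt{-33771 - \left(67380 - \frac{189 - 1696 - 3904}{2 \left(\left(-1\right) 106 - 244\right)}\right)} = \sqrt{-33771 - \left(67380 - \frac{189 - 1696 - 3904}{2 \left(-106 - 244\right)}\right)} = \sqrt{-33771 - \left(67380 - \frac{1}{2} \frac{1}{-350} \left(-5411\right)\right)} = \sqrt{-33771 - \left(67380 + \frac{1}{700} \left(-5411\right)\right)} = \sqrt{-33771 + \left(\frac{773}{100} - 67380\right)} = \sqrt{-33771 - \frac{6737227}{100}} = \sqrt{- \frac{10114327}{100}} = \frac{i \sqrt{10114327}}{10}$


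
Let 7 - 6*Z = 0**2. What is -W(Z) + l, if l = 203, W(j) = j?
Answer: 1211/6 ≈ 201.83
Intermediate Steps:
Z = 7/6 (Z = 7/6 - 1/6*0**2 = 7/6 - 1/6*0 = 7/6 + 0 = 7/6 ≈ 1.1667)
-W(Z) + l = -1*7/6 + 203 = -7/6 + 203 = 1211/6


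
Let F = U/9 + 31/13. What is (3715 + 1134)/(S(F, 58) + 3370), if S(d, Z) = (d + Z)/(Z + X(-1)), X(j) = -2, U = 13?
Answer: 15885324/11043737 ≈ 1.4384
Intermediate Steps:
F = 448/117 (F = 13/9 + 31/13 = 448/117 ≈ 3.8291)
S(d, Z) = (Z + d)/(-2 + Z) (S(d, Z) = (d + Z)/(Z - 2) = (Z + d)/(-2 + Z))
(3715 + 1134)/(S(F, 58) + 3370) = (3715 + 1134)/((58 + 448/117)/(-2 + 58) + 3370) = 4849/((7234/117)/56 + 3370) = 4849/((1/56)*(7234/117) + 3370) = 4849/(3617/3276 + 3370) = 4849/(11043737/3276) = 4849*(3276/11043737) = 15885324/11043737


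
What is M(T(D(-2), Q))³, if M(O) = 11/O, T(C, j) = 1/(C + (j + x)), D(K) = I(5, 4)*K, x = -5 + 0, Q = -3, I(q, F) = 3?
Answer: -3652264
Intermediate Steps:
x = -5
D(K) = 3*K
T(C, j) = 1/(-5 + C + j) (T(C, j) = 1/(C + (j - 5)) = 1/(C + (-5 + j)) = 1/(-5 + C + j))
M(T(D(-2), Q))³ = (11/(1/(-5 + 3*(-2) - 3)))³ = (11/(1/(-5 - 6 - 3)))³ = (11/(1/(-14)))³ = (11/(-1/14))³ = (11*(-14))³ = (-154)³ = -3652264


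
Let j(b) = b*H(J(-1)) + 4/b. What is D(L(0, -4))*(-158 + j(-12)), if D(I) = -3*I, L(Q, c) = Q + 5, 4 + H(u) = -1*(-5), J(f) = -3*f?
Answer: 2555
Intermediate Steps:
H(u) = 1 (H(u) = -4 - 1*(-5) = -4 + 5 = 1)
L(Q, c) = 5 + Q
j(b) = b + 4/b (j(b) = b*1 + 4/b = b + 4/b)
D(L(0, -4))*(-158 + j(-12)) = (-3*(5 + 0))*(-158 + (-12 + 4/(-12))) = (-3*5)*(-158 + (-12 + 4*(-1/12))) = -15*(-158 + (-12 - ⅓)) = -15*(-158 - 37/3) = -15*(-511/3) = 2555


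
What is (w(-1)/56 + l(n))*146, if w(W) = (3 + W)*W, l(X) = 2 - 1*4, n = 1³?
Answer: -4161/14 ≈ -297.21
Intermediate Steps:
n = 1
l(X) = -2 (l(X) = 2 - 4 = -2)
w(W) = W*(3 + W)
(w(-1)/56 + l(n))*146 = (-(3 - 1)/56 - 2)*146 = (-1*2*(1/56) - 2)*146 = (-2*1/56 - 2)*146 = (-1/28 - 2)*146 = -57/28*146 = -4161/14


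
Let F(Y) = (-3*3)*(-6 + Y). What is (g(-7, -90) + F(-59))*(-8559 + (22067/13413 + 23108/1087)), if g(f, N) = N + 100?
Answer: -4355949324860/857643 ≈ -5.0790e+6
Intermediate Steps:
g(f, N) = 100 + N
F(Y) = 54 - 9*Y (F(Y) = -9*(-6 + Y) = 54 - 9*Y)
(g(-7, -90) + F(-59))*(-8559 + (22067/13413 + 23108/1087)) = ((100 - 90) + (54 - 9*(-59)))*(-8559 + (22067/13413 + 23108/1087)) = (10 + (54 + 531))*(-8559 + (22067*(1/13413) + 23108*(1/1087))) = (10 + 585)*(-8559 + (22067/13413 + 23108/1087)) = 595*(-8559 + 333934433/14579931) = 595*(-124455694996/14579931) = -4355949324860/857643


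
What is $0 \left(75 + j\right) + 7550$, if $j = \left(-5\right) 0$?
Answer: $7550$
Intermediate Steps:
$j = 0$
$0 \left(75 + j\right) + 7550 = 0 \left(75 + 0\right) + 7550 = 0 \cdot 75 + 7550 = 0 + 7550 = 7550$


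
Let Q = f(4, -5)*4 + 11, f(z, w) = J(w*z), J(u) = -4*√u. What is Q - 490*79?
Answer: -38699 - 32*I*√5 ≈ -38699.0 - 71.554*I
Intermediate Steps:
f(z, w) = -4*√(w*z)
Q = 11 - 32*I*√5 (Q = -4*2*I*√5*4 + 11 = -8*I*√5*4 + 11 = -32*I*√5 + 11 = 11 - 32*I*√5 ≈ 11.0 - 71.554*I)
Q - 490*79 = (11 - 32*I*√5) - 490*79 = (11 - 32*I*√5) - 38710 = -38699 - 32*I*√5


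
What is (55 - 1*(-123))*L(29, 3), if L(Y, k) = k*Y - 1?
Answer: 15308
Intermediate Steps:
L(Y, k) = -1 + Y*k (L(Y, k) = Y*k - 1 = -1 + Y*k)
(55 - 1*(-123))*L(29, 3) = (55 - 1*(-123))*(-1 + 29*3) = (55 + 123)*(-1 + 87) = 178*86 = 15308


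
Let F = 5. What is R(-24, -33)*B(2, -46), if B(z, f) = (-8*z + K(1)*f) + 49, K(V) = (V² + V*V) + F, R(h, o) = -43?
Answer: 12427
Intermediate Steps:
K(V) = 5 + 2*V² (K(V) = (V² + V*V) + 5 = (V² + V²) + 5 = 2*V² + 5 = 5 + 2*V²)
B(z, f) = 49 - 8*z + 7*f (B(z, f) = (-8*z + (5 + 2*1²)*f) + 49 = (-8*z + (5 + 2*1)*f) + 49 = (-8*z + (5 + 2)*f) + 49 = (-8*z + 7*f) + 49 = 49 - 8*z + 7*f)
R(-24, -33)*B(2, -46) = -43*(49 - 8*2 + 7*(-46)) = -43*(49 - 16 - 322) = -43*(-289) = 12427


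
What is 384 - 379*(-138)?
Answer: 52686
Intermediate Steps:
384 - 379*(-138) = 384 + 52302 = 52686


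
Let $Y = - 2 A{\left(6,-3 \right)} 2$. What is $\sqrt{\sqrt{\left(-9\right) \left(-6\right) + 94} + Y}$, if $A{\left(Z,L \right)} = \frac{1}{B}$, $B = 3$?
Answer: $\frac{\sqrt{-12 + 18 \sqrt{37}}}{3} \approx 3.2912$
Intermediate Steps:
$A{\left(Z,L \right)} = \frac{1}{3}$
$Y = - \frac{4}{3}$ ($Y = \left(-2\right) \frac{1}{3} \cdot 2 = \left(- \frac{2}{3}\right) 2 = - \frac{4}{3} \approx -1.3333$)
$\sqrt{\sqrt{\left(-9\right) \left(-6\right) + 94} + Y} = \sqrt{\sqrt{\left(-9\right) \left(-6\right) + 94} - \frac{4}{3}} = \sqrt{\sqrt{54 + 94} - \frac{4}{3}} = \sqrt{\sqrt{148} - \frac{4}{3}} = \sqrt{2 \sqrt{37} - \frac{4}{3}} = \sqrt{- \frac{4}{3} + 2 \sqrt{37}}$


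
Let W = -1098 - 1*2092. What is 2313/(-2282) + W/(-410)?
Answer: 633125/93562 ≈ 6.7669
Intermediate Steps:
W = -3190 (W = -1098 - 2092 = -3190)
2313/(-2282) + W/(-410) = 2313/(-2282) - 3190/(-410) = 2313*(-1/2282) - 3190*(-1/410) = -2313/2282 + 319/41 = 633125/93562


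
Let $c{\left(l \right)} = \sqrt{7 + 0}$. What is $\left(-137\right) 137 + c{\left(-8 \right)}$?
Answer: $-18769 + \sqrt{7} \approx -18766.0$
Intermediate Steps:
$c{\left(l \right)} = \sqrt{7}$
$\left(-137\right) 137 + c{\left(-8 \right)} = \left(-137\right) 137 + \sqrt{7} = -18769 + \sqrt{7}$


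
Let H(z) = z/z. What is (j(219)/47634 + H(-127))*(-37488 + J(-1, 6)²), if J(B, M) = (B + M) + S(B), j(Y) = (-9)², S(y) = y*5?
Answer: -298123320/7939 ≈ -37552.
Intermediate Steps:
S(y) = 5*y
H(z) = 1
j(Y) = 81
J(B, M) = M + 6*B (J(B, M) = (B + M) + 5*B = M + 6*B)
(j(219)/47634 + H(-127))*(-37488 + J(-1, 6)²) = (81/47634 + 1)*(-37488 + (6 + 6*(-1))²) = (81*(1/47634) + 1)*(-37488 + (6 - 6)²) = (27/15878 + 1)*(-37488 + 0²) = 15905*(-37488 + 0)/15878 = (15905/15878)*(-37488) = -298123320/7939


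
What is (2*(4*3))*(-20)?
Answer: -480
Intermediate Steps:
(2*(4*3))*(-20) = (2*12)*(-20) = 24*(-20) = -480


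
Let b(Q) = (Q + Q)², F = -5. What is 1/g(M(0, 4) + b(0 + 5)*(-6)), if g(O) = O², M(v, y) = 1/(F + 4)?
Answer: 1/361201 ≈ 2.7685e-6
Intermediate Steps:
M(v, y) = -1 (M(v, y) = 1/(-5 + 4) = 1/(-1) = -1)
b(Q) = 4*Q² (b(Q) = (2*Q)² = 4*Q²)
1/g(M(0, 4) + b(0 + 5)*(-6)) = 1/((-1 + (4*(0 + 5)²)*(-6))²) = 1/((-1 + (4*5²)*(-6))²) = 1/((-1 + (4*25)*(-6))²) = 1/((-1 + 100*(-6))²) = 1/((-1 - 600)²) = 1/((-601)²) = 1/361201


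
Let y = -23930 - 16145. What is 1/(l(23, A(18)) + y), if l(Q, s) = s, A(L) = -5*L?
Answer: -1/40165 ≈ -2.4897e-5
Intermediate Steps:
y = -40075
1/(l(23, A(18)) + y) = 1/(-5*18 - 40075) = 1/(-90 - 40075) = 1/(-40165) = -1/40165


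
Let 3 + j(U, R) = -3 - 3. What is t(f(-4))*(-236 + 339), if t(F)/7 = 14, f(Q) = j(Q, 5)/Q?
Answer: 10094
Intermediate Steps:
j(U, R) = -9 (j(U, R) = -3 + (-3 - 3) = -3 - 6 = -9)
f(Q) = -9/Q
t(F) = 98 (t(F) = 7*14 = 98)
t(f(-4))*(-236 + 339) = 98*(-236 + 339) = 98*103 = 10094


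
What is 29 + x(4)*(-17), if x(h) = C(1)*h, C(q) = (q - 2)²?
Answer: -39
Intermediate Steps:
C(q) = (-2 + q)²
x(h) = h (x(h) = (-2 + 1)²*h = (-1)²*h = 1*h = h)
29 + x(4)*(-17) = 29 + 4*(-17) = 29 - 68 = -39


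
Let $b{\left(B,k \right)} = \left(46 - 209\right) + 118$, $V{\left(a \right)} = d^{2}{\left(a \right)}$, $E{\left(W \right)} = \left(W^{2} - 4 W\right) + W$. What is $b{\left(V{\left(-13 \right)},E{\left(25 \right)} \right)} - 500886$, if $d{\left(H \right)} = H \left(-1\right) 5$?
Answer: $-500931$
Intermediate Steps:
$E{\left(W \right)} = W^{2} - 3 W$
$d{\left(H \right)} = - 5 H$ ($d{\left(H \right)} = - H 5 = - 5 H$)
$V{\left(a \right)} = 25 a^{2}$ ($V{\left(a \right)} = \left(- 5 a\right)^{2} = 25 a^{2}$)
$b{\left(B,k \right)} = -45$ ($b{\left(B,k \right)} = -163 + 118 = -45$)
$b{\left(V{\left(-13 \right)},E{\left(25 \right)} \right)} - 500886 = -45 - 500886 = -500931$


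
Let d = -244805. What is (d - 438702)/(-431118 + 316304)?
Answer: 683507/114814 ≈ 5.9532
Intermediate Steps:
(d - 438702)/(-431118 + 316304) = (-244805 - 438702)/(-431118 + 316304) = -683507/(-114814) = -683507*(-1/114814) = 683507/114814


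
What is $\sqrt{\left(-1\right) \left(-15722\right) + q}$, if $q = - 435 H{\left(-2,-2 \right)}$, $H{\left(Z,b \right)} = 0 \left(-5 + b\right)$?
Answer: $\sqrt{15722} \approx 125.39$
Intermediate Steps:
$H{\left(Z,b \right)} = 0$
$q = 0$ ($q = \left(-435\right) 0 = 0$)
$\sqrt{\left(-1\right) \left(-15722\right) + q} = \sqrt{\left(-1\right) \left(-15722\right) + 0} = \sqrt{15722 + 0} = \sqrt{15722}$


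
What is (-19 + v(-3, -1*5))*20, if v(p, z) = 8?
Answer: -220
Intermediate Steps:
(-19 + v(-3, -1*5))*20 = (-19 + 8)*20 = -11*20 = -220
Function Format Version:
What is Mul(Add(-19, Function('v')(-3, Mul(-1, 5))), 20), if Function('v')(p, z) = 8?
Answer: -220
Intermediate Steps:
Mul(Add(-19, Function('v')(-3, Mul(-1, 5))), 20) = Mul(Add(-19, 8), 20) = Mul(-11, 20) = -220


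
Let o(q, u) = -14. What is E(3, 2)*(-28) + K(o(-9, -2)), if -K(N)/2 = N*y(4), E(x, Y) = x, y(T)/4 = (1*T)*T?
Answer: 1708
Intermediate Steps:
y(T) = 4*T² (y(T) = 4*((1*T)*T) = 4*(T*T) = 4*T²)
K(N) = -128*N (K(N) = -2*N*4*4² = -2*N*4*16 = -2*N*64 = -128*N)
E(3, 2)*(-28) + K(o(-9, -2)) = 3*(-28) - 128*(-14) = -84 + 1792 = 1708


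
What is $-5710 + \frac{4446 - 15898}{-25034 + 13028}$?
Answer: $- \frac{34271404}{6003} \approx -5709.0$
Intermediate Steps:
$-5710 + \frac{4446 - 15898}{-25034 + 13028} = -5710 - \frac{11452}{-12006} = -5710 - - \frac{5726}{6003} = -5710 + \frac{5726}{6003} = - \frac{34271404}{6003}$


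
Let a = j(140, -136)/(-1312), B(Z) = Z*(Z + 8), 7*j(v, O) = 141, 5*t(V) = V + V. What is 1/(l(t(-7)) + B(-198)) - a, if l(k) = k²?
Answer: 16608467/1079919008 ≈ 0.015379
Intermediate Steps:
t(V) = 2*V/5 (t(V) = (V + V)/5 = (2*V)/5 = 2*V/5)
j(v, O) = 141/7 (j(v, O) = (⅐)*141 = 141/7)
B(Z) = Z*(8 + Z)
a = -141/9184 (a = (141/7)/(-1312) = (141/7)*(-1/1312) = -141/9184 ≈ -0.015353)
1/(l(t(-7)) + B(-198)) - a = 1/(((⅖)*(-7))² - 198*(8 - 198)) - 1*(-141/9184) = 1/((-14/5)² - 198*(-190)) + 141/9184 = 1/(196/25 + 37620) + 141/9184 = 1/(940696/25) + 141/9184 = 25/940696 + 141/9184 = 16608467/1079919008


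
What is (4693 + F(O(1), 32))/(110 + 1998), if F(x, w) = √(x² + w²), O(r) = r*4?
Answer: 4693/2108 + √65/527 ≈ 2.2416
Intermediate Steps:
O(r) = 4*r
F(x, w) = √(w² + x²)
(4693 + F(O(1), 32))/(110 + 1998) = (4693 + √(32² + (4*1)²))/(110 + 1998) = (4693 + √(1024 + 4²))/2108 = (4693 + √(1024 + 16))*(1/2108) = (4693 + √1040)*(1/2108) = (4693 + 4*√65)*(1/2108) = 4693/2108 + √65/527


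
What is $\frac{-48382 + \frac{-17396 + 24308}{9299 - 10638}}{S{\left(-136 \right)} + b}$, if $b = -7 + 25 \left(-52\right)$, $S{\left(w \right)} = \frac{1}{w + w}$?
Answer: $\frac{3524598304}{95204239} \approx 37.021$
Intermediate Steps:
$S{\left(w \right)} = \frac{1}{2 w}$
$b = -1307$ ($b = -7 - 1300 = -1307$)
$\frac{-48382 + \frac{-17396 + 24308}{9299 - 10638}}{S{\left(-136 \right)} + b} = \frac{-48382 + \frac{-17396 + 24308}{9299 - 10638}}{\frac{1}{2 \left(-136\right)} - 1307} = \frac{-48382 + \frac{6912}{-1339}}{\frac{1}{2} \left(- \frac{1}{136}\right) - 1307} = \frac{-48382 + 6912 \left(- \frac{1}{1339}\right)}{- \frac{1}{272} - 1307} = \frac{-48382 - \frac{6912}{1339}}{- \frac{355505}{272}} = \left(- \frac{64790410}{1339}\right) \left(- \frac{272}{355505}\right) = \frac{3524598304}{95204239}$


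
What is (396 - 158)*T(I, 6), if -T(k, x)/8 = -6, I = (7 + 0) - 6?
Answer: 11424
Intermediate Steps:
I = 1 (I = 7 - 6 = 1)
T(k, x) = 48 (T(k, x) = -8*(-6) = 48)
(396 - 158)*T(I, 6) = (396 - 158)*48 = 238*48 = 11424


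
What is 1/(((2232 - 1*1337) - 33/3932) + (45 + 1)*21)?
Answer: 3932/7317419 ≈ 0.00053735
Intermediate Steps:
1/(((2232 - 1*1337) - 33/3932) + (45 + 1)*21) = 1/(((2232 - 1337) - 33*1/3932) + 46*21) = 1/((895 - 33/3932) + 966) = 1/(3519107/3932 + 966) = 1/(7317419/3932) = 3932/7317419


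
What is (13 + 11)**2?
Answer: 576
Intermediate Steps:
(13 + 11)**2 = 24**2 = 576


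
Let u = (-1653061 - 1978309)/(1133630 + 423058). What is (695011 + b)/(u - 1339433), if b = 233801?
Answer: -17632567008/25427840357 ≈ -0.69344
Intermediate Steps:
u = -44285/18984 (u = -3631370/1556688 = -3631370*1/1556688 = -44285/18984 ≈ -2.3328)
(695011 + b)/(u - 1339433) = (695011 + 233801)/(-44285/18984 - 1339433) = 928812/(-25427840357/18984) = 928812*(-18984/25427840357) = -17632567008/25427840357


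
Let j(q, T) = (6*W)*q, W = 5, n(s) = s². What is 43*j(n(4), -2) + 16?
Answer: 20656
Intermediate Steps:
j(q, T) = 30*q (j(q, T) = (6*5)*q = 30*q)
43*j(n(4), -2) + 16 = 43*(30*4²) + 16 = 43*(30*16) + 16 = 43*480 + 16 = 20640 + 16 = 20656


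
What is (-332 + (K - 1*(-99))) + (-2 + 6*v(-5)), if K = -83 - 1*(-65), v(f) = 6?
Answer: -217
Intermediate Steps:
K = -18 (K = -83 + 65 = -18)
(-332 + (K - 1*(-99))) + (-2 + 6*v(-5)) = (-332 + (-18 - 1*(-99))) + (-2 + 6*6) = (-332 + (-18 + 99)) + (-2 + 36) = (-332 + 81) + 34 = -251 + 34 = -217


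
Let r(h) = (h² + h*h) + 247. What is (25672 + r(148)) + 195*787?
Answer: 223192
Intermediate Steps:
r(h) = 247 + 2*h² (r(h) = (h² + h²) + 247 = 2*h² + 247 = 247 + 2*h²)
(25672 + r(148)) + 195*787 = (25672 + (247 + 2*148²)) + 195*787 = (25672 + (247 + 2*21904)) + 153465 = (25672 + (247 + 43808)) + 153465 = (25672 + 44055) + 153465 = 69727 + 153465 = 223192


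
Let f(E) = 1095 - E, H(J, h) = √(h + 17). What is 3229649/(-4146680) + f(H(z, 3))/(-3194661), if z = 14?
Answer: -3440724772863/4415745625160 + 2*√5/3194661 ≈ -0.77919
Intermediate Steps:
H(J, h) = √(17 + h)
3229649/(-4146680) + f(H(z, 3))/(-3194661) = 3229649/(-4146680) + (1095 - √(17 + 3))/(-3194661) = 3229649*(-1/4146680) + (1095 - √20)*(-1/3194661) = -3229649/4146680 + (1095 - 2*√5)*(-1/3194661) = -3229649/4146680 + (-365/1064887 + 2*√5/3194661) = -3440724772863/4415745625160 + 2*√5/3194661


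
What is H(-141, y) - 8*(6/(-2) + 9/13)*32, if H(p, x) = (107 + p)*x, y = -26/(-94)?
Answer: 355214/611 ≈ 581.37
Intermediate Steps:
y = 13/47 (y = -26*(-1/94) = 13/47 ≈ 0.27660)
H(p, x) = x*(107 + p)
H(-141, y) - 8*(6/(-2) + 9/13)*32 = 13*(107 - 141)/47 - 8*(6/(-2) + 9/13)*32 = (13/47)*(-34) - 8*(6*(-1/2) + 9*(1/13))*32 = -442/47 - 8*(-3 + 9/13)*32 = -442/47 - 8*(-30/13)*32 = -442/47 - (-240)*32/13 = -442/47 - 1*(-7680/13) = -442/47 + 7680/13 = 355214/611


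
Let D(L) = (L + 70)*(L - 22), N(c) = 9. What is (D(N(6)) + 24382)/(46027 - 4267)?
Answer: 519/928 ≈ 0.55927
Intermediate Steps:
D(L) = (-22 + L)*(70 + L) (D(L) = (70 + L)*(-22 + L) = (-22 + L)*(70 + L))
(D(N(6)) + 24382)/(46027 - 4267) = ((-1540 + 9² + 48*9) + 24382)/(46027 - 4267) = ((-1540 + 81 + 432) + 24382)/41760 = (-1027 + 24382)*(1/41760) = 23355*(1/41760) = 519/928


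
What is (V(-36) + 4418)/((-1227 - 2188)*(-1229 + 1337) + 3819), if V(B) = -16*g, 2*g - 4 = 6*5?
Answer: -1382/121667 ≈ -0.011359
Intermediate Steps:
g = 17 (g = 2 + (6*5)/2 = 2 + (½)*30 = 2 + 15 = 17)
V(B) = -272 (V(B) = -16*17 = -272)
(V(-36) + 4418)/((-1227 - 2188)*(-1229 + 1337) + 3819) = (-272 + 4418)/((-1227 - 2188)*(-1229 + 1337) + 3819) = 4146/(-3415*108 + 3819) = 4146/(-368820 + 3819) = 4146/(-365001) = 4146*(-1/365001) = -1382/121667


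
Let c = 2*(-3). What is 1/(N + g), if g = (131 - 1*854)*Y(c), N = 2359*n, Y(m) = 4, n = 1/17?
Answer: -17/46805 ≈ -0.00036321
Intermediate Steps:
n = 1/17 ≈ 0.058824
c = -6
N = 2359/17 (N = 2359*(1/17) = 2359/17 ≈ 138.76)
g = -2892 (g = (131 - 1*854)*4 = (131 - 854)*4 = -723*4 = -2892)
1/(N + g) = 1/(2359/17 - 2892) = 1/(-46805/17) = -17/46805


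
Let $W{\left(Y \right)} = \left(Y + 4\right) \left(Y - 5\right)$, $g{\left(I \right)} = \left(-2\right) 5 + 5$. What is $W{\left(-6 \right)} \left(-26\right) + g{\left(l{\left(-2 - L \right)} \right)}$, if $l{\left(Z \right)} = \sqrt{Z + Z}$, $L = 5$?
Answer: $-577$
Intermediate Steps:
$l{\left(Z \right)} = \sqrt{2} \sqrt{Z}$ ($l{\left(Z \right)} = \sqrt{2 Z} = \sqrt{2} \sqrt{Z}$)
$g{\left(I \right)} = -5$ ($g{\left(I \right)} = -10 + 5 = -5$)
$W{\left(Y \right)} = \left(-5 + Y\right) \left(4 + Y\right)$ ($W{\left(Y \right)} = \left(4 + Y\right) \left(-5 + Y\right) = \left(-5 + Y\right) \left(4 + Y\right)$)
$W{\left(-6 \right)} \left(-26\right) + g{\left(l{\left(-2 - L \right)} \right)} = \left(-20 + \left(-6\right)^{2} - -6\right) \left(-26\right) - 5 = \left(-20 + 36 + 6\right) \left(-26\right) - 5 = 22 \left(-26\right) - 5 = -572 - 5 = -577$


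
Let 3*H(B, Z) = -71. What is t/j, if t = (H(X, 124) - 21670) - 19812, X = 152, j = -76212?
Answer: 124517/228636 ≈ 0.54461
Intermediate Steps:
H(B, Z) = -71/3 (H(B, Z) = (⅓)*(-71) = -71/3)
t = -124517/3 (t = (-71/3 - 21670) - 19812 = -65081/3 - 19812 = -124517/3 ≈ -41506.)
t/j = -124517/3/(-76212) = -124517/3*(-1/76212) = 124517/228636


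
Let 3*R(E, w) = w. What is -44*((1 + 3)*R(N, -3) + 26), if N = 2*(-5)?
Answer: -968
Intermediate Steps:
N = -10
R(E, w) = w/3
-44*((1 + 3)*R(N, -3) + 26) = -44*((1 + 3)*((1/3)*(-3)) + 26) = -44*(4*(-1) + 26) = -44*(-4 + 26) = -44*22 = -968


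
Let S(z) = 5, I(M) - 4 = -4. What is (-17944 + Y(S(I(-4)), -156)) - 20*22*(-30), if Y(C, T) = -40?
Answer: -4784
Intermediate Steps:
I(M) = 0 (I(M) = 4 - 4 = 0)
(-17944 + Y(S(I(-4)), -156)) - 20*22*(-30) = (-17944 - 40) - 20*22*(-30) = -17984 - 440*(-30) = -17984 + 13200 = -4784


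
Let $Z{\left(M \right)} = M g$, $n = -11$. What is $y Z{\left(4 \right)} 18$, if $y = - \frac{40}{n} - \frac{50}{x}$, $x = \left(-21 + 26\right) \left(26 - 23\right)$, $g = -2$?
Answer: $- \frac{480}{11} \approx -43.636$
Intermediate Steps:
$Z{\left(M \right)} = - 2 M$ ($Z{\left(M \right)} = M \left(-2\right) = - 2 M$)
$x = 15$ ($x = 5 \cdot 3 = 15$)
$y = \frac{10}{33}$ ($y = - \frac{40}{-11} - \frac{50}{15} = \left(-40\right) \left(- \frac{1}{11}\right) - \frac{10}{3} = \frac{40}{11} - \frac{10}{3} = \frac{10}{33} \approx 0.30303$)
$y Z{\left(4 \right)} 18 = \frac{10 \left(\left(-2\right) 4\right)}{33} \cdot 18 = \frac{10}{33} \left(-8\right) 18 = \left(- \frac{80}{33}\right) 18 = - \frac{480}{11}$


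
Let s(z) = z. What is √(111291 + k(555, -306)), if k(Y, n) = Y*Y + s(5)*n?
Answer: √417786 ≈ 646.36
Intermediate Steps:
k(Y, n) = Y² + 5*n (k(Y, n) = Y*Y + 5*n = Y² + 5*n)
√(111291 + k(555, -306)) = √(111291 + (555² + 5*(-306))) = √(111291 + (308025 - 1530)) = √(111291 + 306495) = √417786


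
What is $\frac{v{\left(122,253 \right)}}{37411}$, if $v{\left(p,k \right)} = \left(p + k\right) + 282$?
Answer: $\frac{657}{37411} \approx 0.017562$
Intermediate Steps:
$v{\left(p,k \right)} = 282 + k + p$ ($v{\left(p,k \right)} = \left(k + p\right) + 282 = 282 + k + p$)
$\frac{v{\left(122,253 \right)}}{37411} = \frac{282 + 253 + 122}{37411} = 657 \cdot \frac{1}{37411} = \frac{657}{37411}$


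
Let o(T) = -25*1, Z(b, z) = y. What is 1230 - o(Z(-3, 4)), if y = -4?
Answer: 1255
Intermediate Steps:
Z(b, z) = -4
o(T) = -25
1230 - o(Z(-3, 4)) = 1230 - 1*(-25) = 1230 + 25 = 1255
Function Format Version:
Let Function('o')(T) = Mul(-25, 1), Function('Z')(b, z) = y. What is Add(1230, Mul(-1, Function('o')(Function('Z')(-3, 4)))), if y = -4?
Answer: 1255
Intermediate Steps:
Function('Z')(b, z) = -4
Function('o')(T) = -25
Add(1230, Mul(-1, Function('o')(Function('Z')(-3, 4)))) = Add(1230, Mul(-1, -25)) = Add(1230, 25) = 1255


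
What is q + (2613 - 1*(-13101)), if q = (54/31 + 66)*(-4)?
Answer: 478734/31 ≈ 15443.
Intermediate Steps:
q = -8400/31 (q = (54*(1/31) + 66)*(-4) = (54/31 + 66)*(-4) = (2100/31)*(-4) = -8400/31 ≈ -270.97)
q + (2613 - 1*(-13101)) = -8400/31 + (2613 - 1*(-13101)) = -8400/31 + (2613 + 13101) = -8400/31 + 15714 = 478734/31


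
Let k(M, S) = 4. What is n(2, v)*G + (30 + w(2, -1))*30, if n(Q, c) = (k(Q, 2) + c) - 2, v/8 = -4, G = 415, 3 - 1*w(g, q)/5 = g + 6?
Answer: -12300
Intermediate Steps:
w(g, q) = -15 - 5*g (w(g, q) = 15 - 5*(g + 6) = 15 - 5*(6 + g) = 15 + (-30 - 5*g) = -15 - 5*g)
v = -32 (v = 8*(-4) = -32)
n(Q, c) = 2 + c (n(Q, c) = (4 + c) - 2 = 2 + c)
n(2, v)*G + (30 + w(2, -1))*30 = (2 - 32)*415 + (30 + (-15 - 5*2))*30 = -30*415 + (30 + (-15 - 10))*30 = -12450 + (30 - 25)*30 = -12450 + 5*30 = -12450 + 150 = -12300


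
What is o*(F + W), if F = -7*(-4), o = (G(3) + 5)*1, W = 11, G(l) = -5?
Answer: 0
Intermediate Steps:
o = 0 (o = (-5 + 5)*1 = 0*1 = 0)
F = 28
o*(F + W) = 0*(28 + 11) = 0*39 = 0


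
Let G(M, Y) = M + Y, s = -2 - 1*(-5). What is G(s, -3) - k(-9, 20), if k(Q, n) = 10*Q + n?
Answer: 70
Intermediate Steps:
s = 3 (s = -2 + 5 = 3)
k(Q, n) = n + 10*Q
G(s, -3) - k(-9, 20) = (3 - 3) - (20 + 10*(-9)) = 0 - (20 - 90) = 0 - 1*(-70) = 0 + 70 = 70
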